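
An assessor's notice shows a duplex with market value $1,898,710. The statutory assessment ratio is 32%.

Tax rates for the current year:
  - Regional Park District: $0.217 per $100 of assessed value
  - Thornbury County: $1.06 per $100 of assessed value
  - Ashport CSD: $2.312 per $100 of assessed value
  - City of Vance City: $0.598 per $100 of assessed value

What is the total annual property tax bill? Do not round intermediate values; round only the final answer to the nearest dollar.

$25,440

Assessed value = $1,898,710 × 0.32 = $607,587.2
Regional Park District: $607,587.2 × 0.00217 = $1,318.464224
Thornbury County: $607,587.2 × 0.0106 = $6,440.42432
Ashport CSD: $607,587.2 × 0.02312 = $14,047.416064
City of Vance City: $607,587.2 × 0.00598 = $3,633.371456
Total = $1,318.464224 + $6,440.42432 + $14,047.416064 + $3,633.371456 = $25,439.676064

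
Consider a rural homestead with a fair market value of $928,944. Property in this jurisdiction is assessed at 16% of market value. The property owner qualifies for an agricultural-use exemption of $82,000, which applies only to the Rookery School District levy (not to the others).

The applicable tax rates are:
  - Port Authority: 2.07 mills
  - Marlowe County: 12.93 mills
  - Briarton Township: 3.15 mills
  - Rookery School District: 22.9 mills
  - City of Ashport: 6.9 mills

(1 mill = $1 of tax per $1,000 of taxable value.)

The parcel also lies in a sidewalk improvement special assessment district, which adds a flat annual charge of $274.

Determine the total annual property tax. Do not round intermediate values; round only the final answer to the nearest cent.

Assessed value = $928,944 × 0.16 = $148,631.04
Port Authority: $148,631.04 × 0.00207 = $307.6662528
Marlowe County: $148,631.04 × 0.01293 = $1,921.7993472
Briarton Township: $148,631.04 × 0.00315 = $468.187776
Rookery School District: ($148,631.04 − $82,000) × 0.0229 = $66,631.04 × 0.0229 = $1,525.850816
City of Ashport: $148,631.04 × 0.0069 = $1,025.554176
Levies subtotal = $5,249.058368
Total = $5,249.058368 + $274 = $5,523.058368

$5,523.06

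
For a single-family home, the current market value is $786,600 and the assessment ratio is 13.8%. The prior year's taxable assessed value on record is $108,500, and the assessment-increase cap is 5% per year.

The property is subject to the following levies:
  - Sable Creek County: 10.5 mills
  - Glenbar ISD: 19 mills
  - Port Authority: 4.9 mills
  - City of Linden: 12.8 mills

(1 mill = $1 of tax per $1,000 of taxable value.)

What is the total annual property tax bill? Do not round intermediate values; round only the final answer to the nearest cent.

Uncapped assessed value = $786,600 × 0.138 = $108,550.8
Cap limit = $108,500 × 1.05 = $113,925
Taxable assessed value = min($108,550.8, $113,925) = $108,550.8 (cap does not bind)
Sable Creek County: $108,550.8 × 0.0105 = $1,139.7834
Glenbar ISD: $108,550.8 × 0.019 = $2,062.4652
Port Authority: $108,550.8 × 0.0049 = $531.89892
City of Linden: $108,550.8 × 0.0128 = $1,389.45024
Total = $5,123.59776

$5,123.60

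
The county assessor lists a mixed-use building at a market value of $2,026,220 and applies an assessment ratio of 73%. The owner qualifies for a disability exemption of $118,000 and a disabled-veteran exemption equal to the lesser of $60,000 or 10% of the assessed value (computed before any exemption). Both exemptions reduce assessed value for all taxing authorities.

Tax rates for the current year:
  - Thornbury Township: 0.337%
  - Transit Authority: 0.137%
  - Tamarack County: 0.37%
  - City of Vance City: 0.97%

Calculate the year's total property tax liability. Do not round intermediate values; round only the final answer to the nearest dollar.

$23,603

Assessed value = $2,026,220 × 0.73 = $1,479,140.6
Disabled-veteran exemption = min($60,000, 10% × $1,479,140.6) = min($60,000, $147,914.06) = $60,000 (dollar cap binds)
Taxable value = $1,479,140.6 − $118,000 − $60,000 = $1,301,140.6
Thornbury Township: $1,301,140.6 × 0.00337 = $4,384.843822
Transit Authority: $1,301,140.6 × 0.00137 = $1,782.562622
Tamarack County: $1,301,140.6 × 0.0037 = $4,814.22022
City of Vance City: $1,301,140.6 × 0.0097 = $12,621.06382
Total = $23,602.690484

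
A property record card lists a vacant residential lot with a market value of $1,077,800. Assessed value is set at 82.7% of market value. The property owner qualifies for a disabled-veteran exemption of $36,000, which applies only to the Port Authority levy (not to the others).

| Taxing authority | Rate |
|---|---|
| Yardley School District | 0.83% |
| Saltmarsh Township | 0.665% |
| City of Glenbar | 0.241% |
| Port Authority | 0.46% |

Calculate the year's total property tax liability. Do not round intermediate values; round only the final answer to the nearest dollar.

$19,408

Assessed value = $1,077,800 × 0.827 = $891,340.6
Yardley School District: $891,340.6 × 0.0083 = $7,398.12698
Saltmarsh Township: $891,340.6 × 0.00665 = $5,927.41499
City of Glenbar: $891,340.6 × 0.00241 = $2,148.130846
Port Authority: ($891,340.6 − $36,000) × 0.0046 = $855,340.6 × 0.0046 = $3,934.56676
Total = $19,408.239576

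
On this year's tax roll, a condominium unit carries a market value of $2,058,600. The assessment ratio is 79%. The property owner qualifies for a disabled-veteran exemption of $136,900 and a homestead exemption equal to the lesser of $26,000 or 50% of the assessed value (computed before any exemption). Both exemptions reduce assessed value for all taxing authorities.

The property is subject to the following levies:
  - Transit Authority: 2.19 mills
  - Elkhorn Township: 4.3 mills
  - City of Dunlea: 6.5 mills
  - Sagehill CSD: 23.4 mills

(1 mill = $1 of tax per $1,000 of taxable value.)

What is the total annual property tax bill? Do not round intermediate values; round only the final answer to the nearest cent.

Assessed value = $2,058,600 × 0.79 = $1,626,294
Homestead exemption = min($26,000, 50% × $1,626,294) = min($26,000, $813,147) = $26,000 (dollar cap binds)
Taxable value = $1,626,294 − $136,900 − $26,000 = $1,463,394
Transit Authority: $1,463,394 × 0.00219 = $3,204.83286
Elkhorn Township: $1,463,394 × 0.0043 = $6,292.5942
City of Dunlea: $1,463,394 × 0.0065 = $9,512.061
Sagehill CSD: $1,463,394 × 0.0234 = $34,243.4196
Total = $53,252.90766

$53,252.91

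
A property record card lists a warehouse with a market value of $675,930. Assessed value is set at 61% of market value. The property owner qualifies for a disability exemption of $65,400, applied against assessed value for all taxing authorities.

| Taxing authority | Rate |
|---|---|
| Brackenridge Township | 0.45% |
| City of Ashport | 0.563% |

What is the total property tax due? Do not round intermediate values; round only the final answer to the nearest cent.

Assessed value = $675,930 × 0.61 = $412,317.3
Taxable value = $412,317.3 − $65,400 = $346,917.3
Brackenridge Township: $346,917.3 × 0.0045 = $1,561.12785
City of Ashport: $346,917.3 × 0.00563 = $1,953.144399
Total = $1,561.12785 + $1,953.144399 = $3,514.272249

$3,514.27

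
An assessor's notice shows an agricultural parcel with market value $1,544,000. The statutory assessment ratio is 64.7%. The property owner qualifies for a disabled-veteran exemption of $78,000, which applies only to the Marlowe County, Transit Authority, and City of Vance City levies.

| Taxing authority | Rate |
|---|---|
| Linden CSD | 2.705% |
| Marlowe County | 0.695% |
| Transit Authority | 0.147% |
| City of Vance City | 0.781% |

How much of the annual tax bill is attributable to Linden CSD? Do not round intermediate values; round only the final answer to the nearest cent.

Assessed value = $1,544,000 × 0.647 = $998,968
Linden CSD taxable value = $998,968 (exemption does not apply)
Linden CSD levy = $998,968 × 0.02705 = $27,022.0844

$27,022.08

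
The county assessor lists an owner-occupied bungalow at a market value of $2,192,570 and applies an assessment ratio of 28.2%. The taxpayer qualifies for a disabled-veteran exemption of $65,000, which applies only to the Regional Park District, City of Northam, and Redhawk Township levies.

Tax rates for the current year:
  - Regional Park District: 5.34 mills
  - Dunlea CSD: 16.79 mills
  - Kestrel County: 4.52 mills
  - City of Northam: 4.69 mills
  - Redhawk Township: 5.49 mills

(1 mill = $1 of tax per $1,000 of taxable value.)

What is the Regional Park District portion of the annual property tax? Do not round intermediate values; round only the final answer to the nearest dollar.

Assessed value = $2,192,570 × 0.282 = $618,304.74
Regional Park District taxable value = $618,304.74 − $65,000 = $553,304.74
Regional Park District levy = $553,304.74 × 0.00534 = $2,954.6473116

$2,955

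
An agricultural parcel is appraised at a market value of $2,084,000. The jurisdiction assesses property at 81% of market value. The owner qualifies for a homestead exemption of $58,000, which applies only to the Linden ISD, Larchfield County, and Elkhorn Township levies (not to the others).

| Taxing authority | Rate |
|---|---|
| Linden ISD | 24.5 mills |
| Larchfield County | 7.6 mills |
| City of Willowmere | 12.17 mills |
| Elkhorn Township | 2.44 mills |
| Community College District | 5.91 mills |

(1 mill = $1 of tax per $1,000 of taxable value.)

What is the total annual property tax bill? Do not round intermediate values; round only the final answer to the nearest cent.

Assessed value = $2,084,000 × 0.81 = $1,688,040
Linden ISD: ($1,688,040 − $58,000) × 0.0245 = $1,630,040 × 0.0245 = $39,935.98
Larchfield County: ($1,688,040 − $58,000) × 0.0076 = $1,630,040 × 0.0076 = $12,388.304
City of Willowmere: $1,688,040 × 0.01217 = $20,543.4468
Elkhorn Township: ($1,688,040 − $58,000) × 0.00244 = $1,630,040 × 0.00244 = $3,977.2976
Community College District: $1,688,040 × 0.00591 = $9,976.3164
Total = $86,821.3448

$86,821.34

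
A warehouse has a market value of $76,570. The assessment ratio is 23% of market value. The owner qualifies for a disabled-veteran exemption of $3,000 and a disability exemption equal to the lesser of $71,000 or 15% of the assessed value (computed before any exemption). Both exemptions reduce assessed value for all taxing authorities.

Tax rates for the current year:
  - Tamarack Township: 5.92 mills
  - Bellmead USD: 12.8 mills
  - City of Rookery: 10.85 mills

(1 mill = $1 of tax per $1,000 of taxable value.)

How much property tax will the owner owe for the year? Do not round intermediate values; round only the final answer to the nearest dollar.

Assessed value = $76,570 × 0.23 = $17,611.1
Disability exemption = min($71,000, 15% × $17,611.1) = min($71,000, $2,641.665) = $2,641.665 (percentage binds)
Taxable value = $17,611.1 − $3,000 − $2,641.665 = $11,969.435
Tamarack Township: $11,969.435 × 0.00592 = $70.8590552
Bellmead USD: $11,969.435 × 0.0128 = $153.208768
City of Rookery: $11,969.435 × 0.01085 = $129.86836975
Total = $353.93619295

$354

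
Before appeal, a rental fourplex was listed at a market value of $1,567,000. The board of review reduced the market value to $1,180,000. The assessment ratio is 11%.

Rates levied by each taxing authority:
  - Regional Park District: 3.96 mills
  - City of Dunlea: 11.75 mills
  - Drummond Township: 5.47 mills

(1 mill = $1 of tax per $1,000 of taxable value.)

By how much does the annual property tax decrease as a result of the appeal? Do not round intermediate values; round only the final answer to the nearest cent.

$901.63

Old assessed value = $1,567,000 × 0.11 = $172,370
New assessed value = $1,180,000 × 0.11 = $129,800
Combined rate = 0.00396 + 0.01175 + 0.00547 = 0.02118
Old tax = $172,370 × 0.02118 = $3,650.7966
New tax = $129,800 × 0.02118 = $2,749.164
Reduction = $3,650.7966 − $2,749.164 = $901.6326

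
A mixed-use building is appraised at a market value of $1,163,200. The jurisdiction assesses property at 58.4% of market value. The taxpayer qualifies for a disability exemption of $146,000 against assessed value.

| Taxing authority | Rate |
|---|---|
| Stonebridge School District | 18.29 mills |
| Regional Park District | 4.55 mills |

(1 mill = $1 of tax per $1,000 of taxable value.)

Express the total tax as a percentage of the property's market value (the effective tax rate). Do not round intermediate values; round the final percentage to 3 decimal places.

Assessed value = $1,163,200 × 0.584 = $679,308.8
Taxable value = $679,308.8 − $146,000 = $533,308.8
Stonebridge School District: $533,308.8 × 0.01829 = $9,754.217952
Regional Park District: $533,308.8 × 0.00455 = $2,426.55504
Total tax = $12,180.772992
Effective rate = $12,180.772992 ÷ $1,163,200 = 1.047% of market value

1.047%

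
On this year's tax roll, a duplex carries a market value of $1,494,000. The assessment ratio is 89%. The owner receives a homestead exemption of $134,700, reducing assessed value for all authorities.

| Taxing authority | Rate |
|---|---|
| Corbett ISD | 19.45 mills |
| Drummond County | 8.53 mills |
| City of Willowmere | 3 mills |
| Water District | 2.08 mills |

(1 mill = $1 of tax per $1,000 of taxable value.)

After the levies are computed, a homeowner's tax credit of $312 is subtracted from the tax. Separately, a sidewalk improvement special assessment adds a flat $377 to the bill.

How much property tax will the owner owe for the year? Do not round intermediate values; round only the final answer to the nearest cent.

$39,570.38

Assessed value = $1,494,000 × 0.89 = $1,329,660
Taxable value = $1,329,660 − $134,700 = $1,194,960
Corbett ISD: $1,194,960 × 0.01945 = $23,241.972
Drummond County: $1,194,960 × 0.00853 = $10,193.0088
City of Willowmere: $1,194,960 × 0.003 = $3,584.88
Water District: $1,194,960 × 0.00208 = $2,485.5168
Levies subtotal = $39,505.3776
After credit = $39,505.3776 − $312 = $39,193.3776
Total = $39,193.3776 + $377 = $39,570.3776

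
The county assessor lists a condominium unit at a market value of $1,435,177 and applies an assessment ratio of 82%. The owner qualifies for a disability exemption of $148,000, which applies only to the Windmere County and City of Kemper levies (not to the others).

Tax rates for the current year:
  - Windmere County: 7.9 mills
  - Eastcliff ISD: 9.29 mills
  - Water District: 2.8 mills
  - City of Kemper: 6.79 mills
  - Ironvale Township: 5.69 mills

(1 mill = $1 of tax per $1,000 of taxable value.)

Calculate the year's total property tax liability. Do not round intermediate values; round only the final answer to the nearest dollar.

Assessed value = $1,435,177 × 0.82 = $1,176,845.14
Windmere County: ($1,176,845.14 − $148,000) × 0.0079 = $1,028,845.14 × 0.0079 = $8,127.876606
Eastcliff ISD: $1,176,845.14 × 0.00929 = $10,932.8913506
Water District: $1,176,845.14 × 0.0028 = $3,295.166392
City of Kemper: ($1,176,845.14 − $148,000) × 0.00679 = $1,028,845.14 × 0.00679 = $6,985.8585006
Ironvale Township: $1,176,845.14 × 0.00569 = $6,696.2488466
Total = $36,038.0416958

$36,038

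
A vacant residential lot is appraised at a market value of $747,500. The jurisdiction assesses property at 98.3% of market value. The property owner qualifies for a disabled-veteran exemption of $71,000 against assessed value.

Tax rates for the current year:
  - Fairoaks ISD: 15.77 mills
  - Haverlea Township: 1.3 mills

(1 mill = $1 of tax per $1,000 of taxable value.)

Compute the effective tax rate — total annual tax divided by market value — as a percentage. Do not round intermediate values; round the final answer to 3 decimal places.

1.516%

Assessed value = $747,500 × 0.983 = $734,792.5
Taxable value = $734,792.5 − $71,000 = $663,792.5
Fairoaks ISD: $663,792.5 × 0.01577 = $10,468.007725
Haverlea Township: $663,792.5 × 0.0013 = $862.93025
Total tax = $11,330.937975
Effective rate = $11,330.937975 ÷ $747,500 = 1.516% of market value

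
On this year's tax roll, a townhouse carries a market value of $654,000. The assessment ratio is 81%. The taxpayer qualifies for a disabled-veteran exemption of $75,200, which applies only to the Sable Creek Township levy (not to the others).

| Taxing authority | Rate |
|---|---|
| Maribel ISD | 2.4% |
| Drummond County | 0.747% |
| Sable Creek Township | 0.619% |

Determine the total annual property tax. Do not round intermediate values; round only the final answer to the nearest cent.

Assessed value = $654,000 × 0.81 = $529,740
Maribel ISD: $529,740 × 0.024 = $12,713.76
Drummond County: $529,740 × 0.00747 = $3,957.1578
Sable Creek Township: ($529,740 − $75,200) × 0.00619 = $454,540 × 0.00619 = $2,813.6026
Total = $19,484.5204

$19,484.52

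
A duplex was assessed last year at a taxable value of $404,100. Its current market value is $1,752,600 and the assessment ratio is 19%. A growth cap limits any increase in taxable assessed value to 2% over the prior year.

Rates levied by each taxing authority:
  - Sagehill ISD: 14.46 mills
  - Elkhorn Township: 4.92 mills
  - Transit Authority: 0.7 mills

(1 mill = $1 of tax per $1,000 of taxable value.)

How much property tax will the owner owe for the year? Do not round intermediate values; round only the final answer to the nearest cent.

$6,686.52

Uncapped assessed value = $1,752,600 × 0.19 = $332,994
Cap limit = $404,100 × 1.02 = $412,182
Taxable assessed value = min($332,994, $412,182) = $332,994 (cap does not bind)
Sagehill ISD: $332,994 × 0.01446 = $4,815.09324
Elkhorn Township: $332,994 × 0.00492 = $1,638.33048
Transit Authority: $332,994 × 0.0007 = $233.0958
Total = $6,686.51952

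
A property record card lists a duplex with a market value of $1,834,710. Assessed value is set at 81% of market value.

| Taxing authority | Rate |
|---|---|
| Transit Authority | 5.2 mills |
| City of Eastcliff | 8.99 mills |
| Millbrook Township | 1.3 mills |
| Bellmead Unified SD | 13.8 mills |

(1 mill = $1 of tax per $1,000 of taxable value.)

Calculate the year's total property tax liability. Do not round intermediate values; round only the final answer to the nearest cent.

Assessed value = $1,834,710 × 0.81 = $1,486,115.1
Transit Authority: $1,486,115.1 × 0.0052 = $7,727.79852
City of Eastcliff: $1,486,115.1 × 0.00899 = $13,360.174749
Millbrook Township: $1,486,115.1 × 0.0013 = $1,931.94963
Bellmead Unified SD: $1,486,115.1 × 0.0138 = $20,508.38838
Total = $7,727.79852 + $13,360.174749 + $1,931.94963 + $20,508.38838 = $43,528.311279

$43,528.31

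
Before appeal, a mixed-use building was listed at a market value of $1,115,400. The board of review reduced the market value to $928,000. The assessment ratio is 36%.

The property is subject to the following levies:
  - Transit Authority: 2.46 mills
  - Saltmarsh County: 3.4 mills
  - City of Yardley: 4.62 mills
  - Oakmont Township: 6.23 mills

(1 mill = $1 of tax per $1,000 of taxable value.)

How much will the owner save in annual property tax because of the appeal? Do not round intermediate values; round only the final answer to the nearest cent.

$1,127.32

Old assessed value = $1,115,400 × 0.36 = $401,544
New assessed value = $928,000 × 0.36 = $334,080
Combined rate = 0.00246 + 0.0034 + 0.00462 + 0.00623 = 0.01671
Old tax = $401,544 × 0.01671 = $6,709.80024
New tax = $334,080 × 0.01671 = $5,582.4768
Reduction = $6,709.80024 − $5,582.4768 = $1,127.32344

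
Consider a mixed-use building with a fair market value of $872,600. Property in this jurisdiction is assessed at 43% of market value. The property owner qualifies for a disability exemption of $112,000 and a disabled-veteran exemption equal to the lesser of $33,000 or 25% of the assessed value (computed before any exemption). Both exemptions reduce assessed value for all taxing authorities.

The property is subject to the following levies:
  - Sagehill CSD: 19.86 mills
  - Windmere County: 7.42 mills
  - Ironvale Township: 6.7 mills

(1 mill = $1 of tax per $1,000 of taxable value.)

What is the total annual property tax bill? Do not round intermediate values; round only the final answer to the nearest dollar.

Assessed value = $872,600 × 0.43 = $375,218
Disabled-veteran exemption = min($33,000, 25% × $375,218) = min($33,000, $93,804.5) = $33,000 (dollar cap binds)
Taxable value = $375,218 − $112,000 − $33,000 = $230,218
Sagehill CSD: $230,218 × 0.01986 = $4,572.12948
Windmere County: $230,218 × 0.00742 = $1,708.21756
Ironvale Township: $230,218 × 0.0067 = $1,542.4606
Total = $7,822.80764

$7,823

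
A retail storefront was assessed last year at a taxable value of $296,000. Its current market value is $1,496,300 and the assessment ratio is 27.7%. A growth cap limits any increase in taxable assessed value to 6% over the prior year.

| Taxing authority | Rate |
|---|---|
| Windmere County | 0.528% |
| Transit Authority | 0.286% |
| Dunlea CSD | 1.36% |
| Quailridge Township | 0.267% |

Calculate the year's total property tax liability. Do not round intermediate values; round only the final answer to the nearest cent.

Uncapped assessed value = $1,496,300 × 0.277 = $414,475.1
Cap limit = $296,000 × 1.06 = $313,760
Taxable assessed value = min($414,475.1, $313,760) = $313,760 (cap binds)
Windmere County: $313,760 × 0.00528 = $1,656.6528
Transit Authority: $313,760 × 0.00286 = $897.3536
Dunlea CSD: $313,760 × 0.0136 = $4,267.136
Quailridge Township: $313,760 × 0.00267 = $837.7392
Total = $7,658.8816

$7,658.88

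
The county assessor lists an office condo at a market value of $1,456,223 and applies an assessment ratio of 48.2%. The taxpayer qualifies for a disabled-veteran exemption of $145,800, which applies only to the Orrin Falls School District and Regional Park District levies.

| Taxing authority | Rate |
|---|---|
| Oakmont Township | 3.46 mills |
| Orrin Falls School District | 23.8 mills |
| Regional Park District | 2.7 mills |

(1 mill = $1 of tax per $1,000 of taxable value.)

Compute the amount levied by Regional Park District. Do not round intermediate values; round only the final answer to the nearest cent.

Assessed value = $1,456,223 × 0.482 = $701,899.486
Regional Park District taxable value = $701,899.486 − $145,800 = $556,099.486
Regional Park District levy = $556,099.486 × 0.0027 = $1,501.4686122

$1,501.47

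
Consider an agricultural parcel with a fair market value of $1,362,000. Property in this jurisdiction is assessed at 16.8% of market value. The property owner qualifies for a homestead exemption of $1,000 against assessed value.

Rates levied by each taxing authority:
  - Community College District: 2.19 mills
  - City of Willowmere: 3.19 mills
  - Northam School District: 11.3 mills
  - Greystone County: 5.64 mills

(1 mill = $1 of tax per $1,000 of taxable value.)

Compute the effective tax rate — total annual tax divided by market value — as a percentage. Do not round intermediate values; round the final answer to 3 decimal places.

Assessed value = $1,362,000 × 0.168 = $228,816
Taxable value = $228,816 − $1,000 = $227,816
Community College District: $227,816 × 0.00219 = $498.91704
City of Willowmere: $227,816 × 0.00319 = $726.73304
Northam School District: $227,816 × 0.0113 = $2,574.3208
Greystone County: $227,816 × 0.00564 = $1,284.88224
Total tax = $5,084.85312
Effective rate = $5,084.85312 ÷ $1,362,000 = 0.373% of market value

0.373%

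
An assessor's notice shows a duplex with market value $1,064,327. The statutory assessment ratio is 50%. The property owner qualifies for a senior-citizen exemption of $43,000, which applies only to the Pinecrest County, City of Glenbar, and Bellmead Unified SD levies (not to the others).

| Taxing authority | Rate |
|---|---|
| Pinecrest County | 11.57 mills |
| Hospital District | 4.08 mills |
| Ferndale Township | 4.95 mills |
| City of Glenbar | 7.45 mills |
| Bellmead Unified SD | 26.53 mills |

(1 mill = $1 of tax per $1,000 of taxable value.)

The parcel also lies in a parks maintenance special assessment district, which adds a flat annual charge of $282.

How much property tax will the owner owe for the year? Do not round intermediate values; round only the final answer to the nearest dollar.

Assessed value = $1,064,327 × 0.5 = $532,163.5
Pinecrest County: ($532,163.5 − $43,000) × 0.01157 = $489,163.5 × 0.01157 = $5,659.621695
Hospital District: $532,163.5 × 0.00408 = $2,171.22708
Ferndale Township: $532,163.5 × 0.00495 = $2,634.209325
City of Glenbar: ($532,163.5 − $43,000) × 0.00745 = $489,163.5 × 0.00745 = $3,644.268075
Bellmead Unified SD: ($532,163.5 − $43,000) × 0.02653 = $489,163.5 × 0.02653 = $12,977.507655
Levies subtotal = $27,086.83383
Total = $27,086.83383 + $282 = $27,368.83383

$27,369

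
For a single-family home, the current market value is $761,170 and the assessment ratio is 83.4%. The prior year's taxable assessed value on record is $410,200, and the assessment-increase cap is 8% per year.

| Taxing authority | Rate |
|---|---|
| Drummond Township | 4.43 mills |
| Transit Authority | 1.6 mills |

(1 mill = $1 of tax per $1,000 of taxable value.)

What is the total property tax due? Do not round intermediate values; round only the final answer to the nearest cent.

Uncapped assessed value = $761,170 × 0.834 = $634,815.78
Cap limit = $410,200 × 1.08 = $443,016
Taxable assessed value = min($634,815.78, $443,016) = $443,016 (cap binds)
Drummond Township: $443,016 × 0.00443 = $1,962.56088
Transit Authority: $443,016 × 0.0016 = $708.8256
Total = $2,671.38648

$2,671.39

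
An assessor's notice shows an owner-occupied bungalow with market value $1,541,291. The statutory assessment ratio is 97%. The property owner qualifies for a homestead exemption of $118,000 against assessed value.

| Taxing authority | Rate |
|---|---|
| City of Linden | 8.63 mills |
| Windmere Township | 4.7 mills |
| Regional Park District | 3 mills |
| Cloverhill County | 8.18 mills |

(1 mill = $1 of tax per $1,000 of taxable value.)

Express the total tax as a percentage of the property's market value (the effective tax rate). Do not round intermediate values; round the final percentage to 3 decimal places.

Assessed value = $1,541,291 × 0.97 = $1,495,052.27
Taxable value = $1,495,052.27 − $118,000 = $1,377,052.27
City of Linden: $1,377,052.27 × 0.00863 = $11,883.9610901
Windmere Township: $1,377,052.27 × 0.0047 = $6,472.145669
Regional Park District: $1,377,052.27 × 0.003 = $4,131.15681
Cloverhill County: $1,377,052.27 × 0.00818 = $11,264.2875686
Total tax = $33,751.5511377
Effective rate = $33,751.5511377 ÷ $1,541,291 = 2.190% of market value

2.190%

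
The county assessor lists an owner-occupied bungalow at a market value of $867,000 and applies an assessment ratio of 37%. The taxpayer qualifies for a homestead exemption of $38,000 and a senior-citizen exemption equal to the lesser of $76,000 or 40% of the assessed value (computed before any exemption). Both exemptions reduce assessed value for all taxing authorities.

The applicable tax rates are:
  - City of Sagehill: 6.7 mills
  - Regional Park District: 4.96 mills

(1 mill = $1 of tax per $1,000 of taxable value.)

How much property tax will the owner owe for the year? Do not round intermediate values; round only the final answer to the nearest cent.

$2,411.17

Assessed value = $867,000 × 0.37 = $320,790
Senior-citizen exemption = min($76,000, 40% × $320,790) = min($76,000, $128,316) = $76,000 (dollar cap binds)
Taxable value = $320,790 − $38,000 − $76,000 = $206,790
City of Sagehill: $206,790 × 0.0067 = $1,385.493
Regional Park District: $206,790 × 0.00496 = $1,025.6784
Total = $2,411.1714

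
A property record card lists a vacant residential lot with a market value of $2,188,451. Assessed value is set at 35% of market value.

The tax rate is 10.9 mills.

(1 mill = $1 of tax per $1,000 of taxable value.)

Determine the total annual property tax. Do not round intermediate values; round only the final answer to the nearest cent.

Assessed value = $2,188,451 × 0.35 = $765,957.85
Tax = $765,957.85 × 0.0109 = $8,348.940565

$8,348.94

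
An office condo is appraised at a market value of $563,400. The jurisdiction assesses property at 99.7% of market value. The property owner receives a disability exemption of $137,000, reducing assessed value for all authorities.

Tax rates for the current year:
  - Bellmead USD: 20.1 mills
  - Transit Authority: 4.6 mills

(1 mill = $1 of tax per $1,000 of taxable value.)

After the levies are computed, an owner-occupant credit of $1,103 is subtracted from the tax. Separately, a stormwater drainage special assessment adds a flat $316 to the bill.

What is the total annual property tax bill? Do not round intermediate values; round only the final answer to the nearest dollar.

$9,703

Assessed value = $563,400 × 0.997 = $561,709.8
Taxable value = $561,709.8 − $137,000 = $424,709.8
Bellmead USD: $424,709.8 × 0.0201 = $8,536.66698
Transit Authority: $424,709.8 × 0.0046 = $1,953.66508
Levies subtotal = $10,490.33206
After credit = $10,490.33206 − $1,103 = $9,387.33206
Total = $9,387.33206 + $316 = $9,703.33206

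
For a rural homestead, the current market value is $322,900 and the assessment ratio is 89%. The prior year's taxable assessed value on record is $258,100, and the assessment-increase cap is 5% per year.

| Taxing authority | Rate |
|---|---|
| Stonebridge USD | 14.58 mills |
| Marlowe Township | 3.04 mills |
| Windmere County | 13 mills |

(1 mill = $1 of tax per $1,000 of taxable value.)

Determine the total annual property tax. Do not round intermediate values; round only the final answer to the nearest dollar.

Uncapped assessed value = $322,900 × 0.89 = $287,381
Cap limit = $258,100 × 1.05 = $271,005
Taxable assessed value = min($287,381, $271,005) = $271,005 (cap binds)
Stonebridge USD: $271,005 × 0.01458 = $3,951.2529
Marlowe Township: $271,005 × 0.00304 = $823.8552
Windmere County: $271,005 × 0.013 = $3,523.065
Total = $8,298.1731

$8,298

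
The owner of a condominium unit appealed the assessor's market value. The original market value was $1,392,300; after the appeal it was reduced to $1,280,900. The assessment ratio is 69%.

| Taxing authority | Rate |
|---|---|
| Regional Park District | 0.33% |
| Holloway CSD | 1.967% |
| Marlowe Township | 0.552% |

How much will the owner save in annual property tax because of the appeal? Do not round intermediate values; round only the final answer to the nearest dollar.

Old assessed value = $1,392,300 × 0.69 = $960,687
New assessed value = $1,280,900 × 0.69 = $883,821
Combined rate = 0.0033 + 0.01967 + 0.00552 = 0.02849
Old tax = $960,687 × 0.02849 = $27,369.97263
New tax = $883,821 × 0.02849 = $25,180.06029
Reduction = $27,369.97263 − $25,180.06029 = $2,189.91234

$2,190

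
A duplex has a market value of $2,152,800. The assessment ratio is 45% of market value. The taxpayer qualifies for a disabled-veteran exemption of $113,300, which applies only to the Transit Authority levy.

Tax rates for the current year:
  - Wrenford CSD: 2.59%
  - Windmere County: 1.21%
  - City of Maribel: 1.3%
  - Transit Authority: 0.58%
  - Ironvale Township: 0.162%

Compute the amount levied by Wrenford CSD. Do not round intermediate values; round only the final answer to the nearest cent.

Assessed value = $2,152,800 × 0.45 = $968,760
Wrenford CSD taxable value = $968,760 (exemption does not apply)
Wrenford CSD levy = $968,760 × 0.0259 = $25,090.884

$25,090.88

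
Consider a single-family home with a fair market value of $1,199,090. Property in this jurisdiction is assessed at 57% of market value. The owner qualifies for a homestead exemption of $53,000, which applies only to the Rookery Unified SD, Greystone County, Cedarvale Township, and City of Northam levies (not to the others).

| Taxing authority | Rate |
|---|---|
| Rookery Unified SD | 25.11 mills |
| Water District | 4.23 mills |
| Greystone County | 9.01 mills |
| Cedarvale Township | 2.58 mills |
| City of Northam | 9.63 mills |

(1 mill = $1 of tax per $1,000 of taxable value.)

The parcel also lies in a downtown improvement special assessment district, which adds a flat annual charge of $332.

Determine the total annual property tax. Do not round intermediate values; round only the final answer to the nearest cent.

Assessed value = $1,199,090 × 0.57 = $683,481.3
Rookery Unified SD: ($683,481.3 − $53,000) × 0.02511 = $630,481.3 × 0.02511 = $15,831.385443
Water District: $683,481.3 × 0.00423 = $2,891.125899
Greystone County: ($683,481.3 − $53,000) × 0.00901 = $630,481.3 × 0.00901 = $5,680.636513
Cedarvale Township: ($683,481.3 − $53,000) × 0.00258 = $630,481.3 × 0.00258 = $1,626.641754
City of Northam: ($683,481.3 − $53,000) × 0.00963 = $630,481.3 × 0.00963 = $6,071.534919
Levies subtotal = $32,101.324528
Total = $32,101.324528 + $332 = $32,433.324528

$32,433.32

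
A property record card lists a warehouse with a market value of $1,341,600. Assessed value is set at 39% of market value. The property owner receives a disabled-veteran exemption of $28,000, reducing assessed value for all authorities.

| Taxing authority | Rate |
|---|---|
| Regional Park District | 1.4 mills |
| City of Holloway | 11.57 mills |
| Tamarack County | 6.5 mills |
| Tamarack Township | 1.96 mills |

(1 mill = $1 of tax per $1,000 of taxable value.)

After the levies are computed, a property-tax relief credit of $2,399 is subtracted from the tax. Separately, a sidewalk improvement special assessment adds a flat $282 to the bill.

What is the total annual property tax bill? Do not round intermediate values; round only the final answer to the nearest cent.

Assessed value = $1,341,600 × 0.39 = $523,224
Taxable value = $523,224 − $28,000 = $495,224
Regional Park District: $495,224 × 0.0014 = $693.3136
City of Holloway: $495,224 × 0.01157 = $5,729.74168
Tamarack County: $495,224 × 0.0065 = $3,218.956
Tamarack Township: $495,224 × 0.00196 = $970.63904
Levies subtotal = $10,612.65032
After credit = $10,612.65032 − $2,399 = $8,213.65032
Total = $8,213.65032 + $282 = $8,495.65032

$8,495.65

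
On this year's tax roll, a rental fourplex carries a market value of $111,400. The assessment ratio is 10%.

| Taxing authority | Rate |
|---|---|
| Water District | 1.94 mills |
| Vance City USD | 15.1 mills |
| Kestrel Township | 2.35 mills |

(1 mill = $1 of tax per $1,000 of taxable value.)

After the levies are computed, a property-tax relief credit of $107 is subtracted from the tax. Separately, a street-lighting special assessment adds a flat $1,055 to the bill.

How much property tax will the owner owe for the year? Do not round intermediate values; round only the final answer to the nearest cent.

Assessed value = $111,400 × 0.1 = $11,140
Water District: $11,140 × 0.00194 = $21.6116
Vance City USD: $11,140 × 0.0151 = $168.214
Kestrel Township: $11,140 × 0.00235 = $26.179
Levies subtotal = $216.0046
After credit = $216.0046 − $107 = $109.0046
Total = $109.0046 + $1,055 = $1,164.0046

$1,164.00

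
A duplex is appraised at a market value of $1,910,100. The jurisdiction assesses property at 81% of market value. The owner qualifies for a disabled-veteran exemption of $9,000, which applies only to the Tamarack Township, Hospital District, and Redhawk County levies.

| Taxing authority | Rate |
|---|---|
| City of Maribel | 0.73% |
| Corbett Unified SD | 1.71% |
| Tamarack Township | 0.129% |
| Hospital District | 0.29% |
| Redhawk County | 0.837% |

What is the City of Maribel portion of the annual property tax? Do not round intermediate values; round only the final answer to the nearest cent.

Assessed value = $1,910,100 × 0.81 = $1,547,181
City of Maribel taxable value = $1,547,181 (exemption does not apply)
City of Maribel levy = $1,547,181 × 0.0073 = $11,294.4213

$11,294.42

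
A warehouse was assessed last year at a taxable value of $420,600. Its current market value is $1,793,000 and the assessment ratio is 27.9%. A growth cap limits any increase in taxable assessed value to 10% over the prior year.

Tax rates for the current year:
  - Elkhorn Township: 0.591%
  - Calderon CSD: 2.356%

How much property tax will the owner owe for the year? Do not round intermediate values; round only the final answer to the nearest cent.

Uncapped assessed value = $1,793,000 × 0.279 = $500,247
Cap limit = $420,600 × 1.1 = $462,660
Taxable assessed value = min($500,247, $462,660) = $462,660 (cap binds)
Elkhorn Township: $462,660 × 0.00591 = $2,734.3206
Calderon CSD: $462,660 × 0.02356 = $10,900.2696
Total = $13,634.5902

$13,634.59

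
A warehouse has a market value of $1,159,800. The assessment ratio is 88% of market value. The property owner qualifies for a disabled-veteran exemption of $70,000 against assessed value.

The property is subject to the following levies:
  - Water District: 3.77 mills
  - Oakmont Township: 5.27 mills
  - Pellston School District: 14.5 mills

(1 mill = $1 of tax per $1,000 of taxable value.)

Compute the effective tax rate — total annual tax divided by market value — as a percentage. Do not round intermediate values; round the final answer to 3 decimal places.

Assessed value = $1,159,800 × 0.88 = $1,020,624
Taxable value = $1,020,624 − $70,000 = $950,624
Water District: $950,624 × 0.00377 = $3,583.85248
Oakmont Township: $950,624 × 0.00527 = $5,009.78848
Pellston School District: $950,624 × 0.0145 = $13,784.048
Total tax = $22,377.68896
Effective rate = $22,377.68896 ÷ $1,159,800 = 1.929% of market value

1.929%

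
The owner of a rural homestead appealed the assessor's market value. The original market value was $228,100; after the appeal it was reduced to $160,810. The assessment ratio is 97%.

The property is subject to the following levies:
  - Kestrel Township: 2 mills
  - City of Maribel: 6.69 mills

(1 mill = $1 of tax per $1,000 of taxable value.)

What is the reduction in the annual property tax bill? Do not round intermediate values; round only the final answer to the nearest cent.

Old assessed value = $228,100 × 0.97 = $221,257
New assessed value = $160,810 × 0.97 = $155,985.7
Combined rate = 0.002 + 0.00669 = 0.00869
Old tax = $221,257 × 0.00869 = $1,922.72333
New tax = $155,985.7 × 0.00869 = $1,355.515733
Reduction = $1,922.72333 − $1,355.515733 = $567.207597

$567.21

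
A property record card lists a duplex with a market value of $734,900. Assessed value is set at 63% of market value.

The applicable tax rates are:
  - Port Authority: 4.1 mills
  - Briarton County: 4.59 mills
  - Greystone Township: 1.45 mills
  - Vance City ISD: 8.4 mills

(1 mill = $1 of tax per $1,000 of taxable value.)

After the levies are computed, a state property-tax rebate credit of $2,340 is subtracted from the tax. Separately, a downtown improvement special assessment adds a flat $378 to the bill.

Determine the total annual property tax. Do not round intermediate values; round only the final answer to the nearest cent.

Assessed value = $734,900 × 0.63 = $462,987
Port Authority: $462,987 × 0.0041 = $1,898.2467
Briarton County: $462,987 × 0.00459 = $2,125.11033
Greystone Township: $462,987 × 0.00145 = $671.33115
Vance City ISD: $462,987 × 0.0084 = $3,889.0908
Levies subtotal = $8,583.77898
After credit = $8,583.77898 − $2,340 = $6,243.77898
Total = $6,243.77898 + $378 = $6,621.77898

$6,621.78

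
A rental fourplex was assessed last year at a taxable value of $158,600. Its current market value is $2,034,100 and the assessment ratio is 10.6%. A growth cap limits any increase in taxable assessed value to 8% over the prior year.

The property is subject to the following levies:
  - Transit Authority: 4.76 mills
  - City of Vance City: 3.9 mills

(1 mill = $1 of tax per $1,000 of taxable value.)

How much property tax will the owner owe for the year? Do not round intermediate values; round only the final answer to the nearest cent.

Uncapped assessed value = $2,034,100 × 0.106 = $215,614.6
Cap limit = $158,600 × 1.08 = $171,288
Taxable assessed value = min($215,614.6, $171,288) = $171,288 (cap binds)
Transit Authority: $171,288 × 0.00476 = $815.33088
City of Vance City: $171,288 × 0.0039 = $668.0232
Total = $1,483.35408

$1,483.35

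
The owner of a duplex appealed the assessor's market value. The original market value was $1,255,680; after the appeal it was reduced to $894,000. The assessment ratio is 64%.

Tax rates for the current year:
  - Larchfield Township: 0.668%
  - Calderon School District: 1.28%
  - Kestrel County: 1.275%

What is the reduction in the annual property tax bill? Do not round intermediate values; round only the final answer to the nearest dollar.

$7,460

Old assessed value = $1,255,680 × 0.64 = $803,635.2
New assessed value = $894,000 × 0.64 = $572,160
Combined rate = 0.00668 + 0.0128 + 0.01275 = 0.03223
Old tax = $803,635.2 × 0.03223 = $25,901.162496
New tax = $572,160 × 0.03223 = $18,440.7168
Reduction = $25,901.162496 − $18,440.7168 = $7,460.445696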